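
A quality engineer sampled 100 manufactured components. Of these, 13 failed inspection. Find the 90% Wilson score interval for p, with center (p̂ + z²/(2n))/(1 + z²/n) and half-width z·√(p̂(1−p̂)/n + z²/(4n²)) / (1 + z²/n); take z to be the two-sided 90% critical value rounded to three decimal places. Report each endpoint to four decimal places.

Here p̂ = 13/100 = 0.13000 and z = 1.645 (z² = 2.706025).
1 + z²/n = 1.027060.
Adjusted center: (0.13000 + z²/(2n))/1.027060 = 0.13975.
Radicand: p̂(1−p̂)/n + z²/(4n²) = 0.001131000 + 0.000067651 = 0.001198651.
Half-width = z·√(radicand)/denom = 1.645·0.034622/1.027060 = 0.05545.
Interval: 0.13975 ± 0.05545 → (0.0843, 0.1952).

(0.0843, 0.1952)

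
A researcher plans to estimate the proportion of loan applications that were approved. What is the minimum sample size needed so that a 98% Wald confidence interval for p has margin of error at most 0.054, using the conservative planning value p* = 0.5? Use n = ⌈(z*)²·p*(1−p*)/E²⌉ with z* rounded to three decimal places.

For 98% confidence, z* = 2.326.
p*(1−p*) = 0.2500.
Required n before rounding: 5.410276 × 0.2500 / 0.054² = 463.844.
Rounding up, n = 464.

n = 464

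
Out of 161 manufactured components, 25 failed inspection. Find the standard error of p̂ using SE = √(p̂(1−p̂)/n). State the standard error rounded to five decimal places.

p̂ = 25/161 = 0.15528.
p̂(1−p̂) = 0.131168.
Dividing by n and taking the root: √0.000814708 = 0.02854.

SE = 0.02854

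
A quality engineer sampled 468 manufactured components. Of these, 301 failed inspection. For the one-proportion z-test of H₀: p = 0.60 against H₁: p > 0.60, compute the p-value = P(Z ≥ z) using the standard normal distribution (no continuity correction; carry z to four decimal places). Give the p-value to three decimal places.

p̂ = 301/468 = 0.64316.
Null standard error: √(0.60·0.40/468) = √0.000512821 = 0.022646.
z = (p̂ − p₀)/SE = (301/468 − 0.60)/0.022646 ≈ 1.9060.
p-value = P(Z ≥ z) with z = 1.9060 → 0.028.

p-value = 0.028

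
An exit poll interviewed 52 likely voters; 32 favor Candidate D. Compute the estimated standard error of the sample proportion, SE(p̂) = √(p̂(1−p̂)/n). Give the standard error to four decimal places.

With x = 32 successes in n = 52, p̂ = 0.61538.
p̂(1−p̂) = 0.236687.
Dividing by n and taking the root: √0.004551673 = 0.0675.

SE = 0.0675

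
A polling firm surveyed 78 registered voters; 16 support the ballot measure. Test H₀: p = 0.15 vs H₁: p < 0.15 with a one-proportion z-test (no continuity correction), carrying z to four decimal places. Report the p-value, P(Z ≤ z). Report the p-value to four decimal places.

The sample proportion is 16/78 = 0.20513.
Null standard error: √(0.15·0.85/78) = √0.001634615 = 0.040430.
Test statistic (full precision, shown to 4 dp): z = (16/78 − 0.15)/SE₀ ≈ 1.3635.
From the standard normal, P(Z ≤ z) = 0.9136.

p-value = 0.9136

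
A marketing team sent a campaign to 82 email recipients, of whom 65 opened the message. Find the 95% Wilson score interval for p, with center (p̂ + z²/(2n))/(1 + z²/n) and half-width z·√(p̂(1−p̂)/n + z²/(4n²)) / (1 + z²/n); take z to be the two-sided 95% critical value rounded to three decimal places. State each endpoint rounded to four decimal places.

(0.6928, 0.8663)

Here p̂ = 65/82 = 0.79268 and z = 1.960 (z² = 3.841600).
1 + z²/n = 1.046849.
Center = (0.79268 + 0.023424)/1.046849 = 0.77958.
Radicand: p̂(1−p̂)/n + z²/(4n²) = 0.002004106 + 0.000142832 = 0.002146938.
Half-width = 1.960·√0.002146938/1.046849 = 0.08675.
So the interval runs from 0.6928 to 0.8663.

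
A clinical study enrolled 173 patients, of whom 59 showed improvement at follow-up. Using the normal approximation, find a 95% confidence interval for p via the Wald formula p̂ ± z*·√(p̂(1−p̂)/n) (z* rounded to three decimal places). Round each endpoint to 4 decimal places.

(0.2704, 0.4117)

With x = 59 successes in n = 173, p̂ = 0.34104.
SE(p̂) = √(0.34104·0.65896/173) = 0.036042.
For 95% confidence, z* = 1.960.
Margin = 1.960·0.036042 = 0.07064.
Interval: 0.34104 ± 0.07064 → (0.2704, 0.4117).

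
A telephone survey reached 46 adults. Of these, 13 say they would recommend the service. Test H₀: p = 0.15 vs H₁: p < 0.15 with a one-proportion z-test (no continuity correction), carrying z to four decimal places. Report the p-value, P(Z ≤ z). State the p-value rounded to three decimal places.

p-value = 0.994

The sample proportion is 13/46 = 0.28261.
SE₀ = √(0.15·0.85/46) = 0.052647.
z = (p̂ − p₀)/SE = (13/46 − 0.15)/0.052647 ≈ 2.5188.
From the standard normal, P(Z ≤ z) = 0.994.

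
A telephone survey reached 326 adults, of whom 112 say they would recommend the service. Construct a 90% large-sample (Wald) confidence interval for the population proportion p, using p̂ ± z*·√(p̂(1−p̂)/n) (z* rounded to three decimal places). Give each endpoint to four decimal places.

(0.3003, 0.3868)

The sample proportion is 112/326 = 0.34356.
Standard error of p̂: √(0.225526/326) = √0.000691798 = 0.026302.
The 90% critical value is z* = 1.645.
Margin = 1.645·0.026302 = 0.04327.
So the interval runs from 0.3003 to 0.3868.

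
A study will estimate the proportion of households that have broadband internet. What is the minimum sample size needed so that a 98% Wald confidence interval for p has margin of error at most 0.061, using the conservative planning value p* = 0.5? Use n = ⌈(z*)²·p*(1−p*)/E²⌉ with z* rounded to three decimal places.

n = 364

For 98% confidence, z* = 2.326.
p*(1−p*) = 0.50·0.50 = 0.2500.
(z*)²·p*(1−p*)/E² = 5.410276·0.2500/0.003721 = 363.496.
Rounding up, n = 364.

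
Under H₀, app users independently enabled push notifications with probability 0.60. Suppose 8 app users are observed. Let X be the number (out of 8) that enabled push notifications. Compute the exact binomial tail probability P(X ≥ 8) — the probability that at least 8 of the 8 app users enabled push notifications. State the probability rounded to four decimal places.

P = 0.0168

X ~ Binomial(n=8, p=0.60).
P(X ≥ 8) = C(8,8)·0.60^8·0.40^0.
= 0.016796 = 0.0168.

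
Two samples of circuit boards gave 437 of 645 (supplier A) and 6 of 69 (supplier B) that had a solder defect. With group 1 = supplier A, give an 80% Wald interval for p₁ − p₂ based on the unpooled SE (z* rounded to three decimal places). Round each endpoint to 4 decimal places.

(0.5411, 0.6400)

p̂₁ = 0.67752, p̂₂ = 0.08696, so the observed difference is 0.59056.
SE = √(0.000338739 + 0.001150653) = √0.001489392 = 0.038593.
z* = 1.282 at the 80% level. Margin of error = 0.04948.
Interval: 0.59056 ± 0.04948 → (0.5411, 0.6400).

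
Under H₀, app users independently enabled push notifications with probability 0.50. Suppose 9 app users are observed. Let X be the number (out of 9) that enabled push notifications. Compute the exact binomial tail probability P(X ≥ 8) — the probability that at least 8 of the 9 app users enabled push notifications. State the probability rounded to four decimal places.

X ~ Binomial(n=9, p=0.50).
P(X ≥ 8) = C(9,8)·0.50^8·0.50^1 + C(9,9)·0.50^9·0.50^0.
= 0.017578 + 0.001953 = 0.0195.

P = 0.0195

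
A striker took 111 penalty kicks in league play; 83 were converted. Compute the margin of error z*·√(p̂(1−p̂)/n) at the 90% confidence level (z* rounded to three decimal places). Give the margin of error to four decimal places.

p̂ = 83/111 = 0.74775.
SE(p̂) = √(0.74775·0.25225/111) = 0.041222.
The 90% critical value is z* = 1.645.
ME = 1.645·0.041222 = 0.0678.

ME = 0.0678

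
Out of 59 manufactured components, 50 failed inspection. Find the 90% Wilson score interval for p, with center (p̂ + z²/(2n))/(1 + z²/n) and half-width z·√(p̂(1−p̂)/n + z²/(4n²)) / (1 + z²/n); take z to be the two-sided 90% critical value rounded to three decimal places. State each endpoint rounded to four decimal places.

Here p̂ = 50/59 = 0.84746 and z = 1.645 (z² = 2.706025).
1 + z²/n = 1.045865.
Adjusted center: (0.84746 + z²/(2n))/1.045865 = 0.83222.
Radicand: p̂(1−p̂)/n + z²/(4n²) = 0.002191071 + 0.000194343 = 0.002385414.
Half-width = 1.645·√0.002385414/1.045865 = 0.07682.
So the interval runs from 0.7554 to 0.9090.

(0.7554, 0.9090)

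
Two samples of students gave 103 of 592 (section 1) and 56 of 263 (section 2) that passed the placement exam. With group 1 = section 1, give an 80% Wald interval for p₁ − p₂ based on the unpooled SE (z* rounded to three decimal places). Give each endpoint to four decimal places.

p̂₁ = 0.17399, p̂₂ = 0.21293, so the observed difference is -0.03894.
SE = √(0.000242762 + 0.000637223) = √0.000879985 = 0.029665.
The 80% critical value is z* = 1.282. Margin = 1.282·0.029665 = 0.03803.
So the interval runs from -0.0770 to -0.0009.

(-0.0770, -0.0009)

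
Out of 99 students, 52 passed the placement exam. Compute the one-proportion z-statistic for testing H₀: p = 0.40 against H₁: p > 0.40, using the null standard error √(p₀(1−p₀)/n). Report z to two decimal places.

p̂ = 52/99 = 0.52525.
SE₀ = √(0.40·0.60/99) = 0.049237.
Test statistic: z = 0.12525/0.049237 = 2.54.

z = 2.54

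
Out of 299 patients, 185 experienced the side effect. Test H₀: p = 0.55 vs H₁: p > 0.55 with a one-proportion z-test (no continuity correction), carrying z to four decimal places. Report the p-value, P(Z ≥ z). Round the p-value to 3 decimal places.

Sample proportion p̂ = 185/299 = 0.61873.
Null standard error: √(0.55·0.45/299) = √0.000827759 = 0.028771.
z = (p̂ − p₀)/SE = (185/299 − 0.55)/0.028771 ≈ 2.3888.
From the standard normal, P(Z ≥ z) = 0.008.

p-value = 0.008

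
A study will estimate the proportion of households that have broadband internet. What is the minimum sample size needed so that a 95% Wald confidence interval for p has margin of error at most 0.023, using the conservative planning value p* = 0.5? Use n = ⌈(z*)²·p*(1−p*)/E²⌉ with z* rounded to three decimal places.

n = 1816

z* = 1.960 at the 95% level.
p*(1−p*) = 0.2500.
(z*)²·p*(1−p*)/E² = 3.841600·0.2500/0.000529 = 1815.501.
⌈1815.501⌉ = 1816.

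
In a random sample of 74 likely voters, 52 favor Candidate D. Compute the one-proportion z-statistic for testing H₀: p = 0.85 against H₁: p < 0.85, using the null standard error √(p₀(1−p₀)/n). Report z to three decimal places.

z = -3.549

Sample proportion p̂ = 52/74 = 0.70270.
SE₀ = √(0.85·0.15/74) = 0.041509.
Test statistic: z = -0.14730/0.041509 = -3.549.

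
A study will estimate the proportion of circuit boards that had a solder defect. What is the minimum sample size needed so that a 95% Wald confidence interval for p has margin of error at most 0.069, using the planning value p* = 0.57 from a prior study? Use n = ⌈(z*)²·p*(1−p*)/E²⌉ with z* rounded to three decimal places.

For 95% confidence, z* = 1.960.
p*(1−p*) = 0.2451.
Required n before rounding: 3.841600 × 0.2451 / 0.069² = 197.769.
⌈197.769⌉ = 198.

n = 198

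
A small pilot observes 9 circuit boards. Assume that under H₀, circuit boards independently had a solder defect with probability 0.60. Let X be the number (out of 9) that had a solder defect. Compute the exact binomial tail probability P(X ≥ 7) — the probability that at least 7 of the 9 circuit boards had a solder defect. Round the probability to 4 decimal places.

X is binomial with n = 9 and p = 0.60.
P(X ≥ 7) = C(9,7)·0.60^7·0.40^2 + C(9,8)·0.60^8·0.40^1 + C(9,9)·0.60^9·0.40^0.
= 0.161243 + 0.060466 + 0.010078 = 0.2318.

P = 0.2318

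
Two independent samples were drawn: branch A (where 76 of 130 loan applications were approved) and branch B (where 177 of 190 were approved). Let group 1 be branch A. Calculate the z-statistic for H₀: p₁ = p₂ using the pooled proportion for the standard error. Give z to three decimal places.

p̂₁ = 76/130 = 0.58462, p̂₂ = 177/190 = 0.93158.
Pooled p̂ = (76+177)/(130+190) = 253/320 = 0.79063.
Pooled SE = √[0.1655371·0.01295547] ≈ 0.046310.
z = -0.34696/0.046310 = -7.492.

z = -7.492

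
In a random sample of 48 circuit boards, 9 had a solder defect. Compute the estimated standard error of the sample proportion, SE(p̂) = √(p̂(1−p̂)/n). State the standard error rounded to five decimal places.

SE = 0.05634

With x = 9 successes in n = 48, p̂ = 0.18750.
p̂(1−p̂) = 0.152344.
Dividing by n and taking the root: √0.003173833 = 0.05634.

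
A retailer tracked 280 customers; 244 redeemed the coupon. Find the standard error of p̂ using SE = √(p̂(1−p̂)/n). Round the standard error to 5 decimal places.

The sample proportion is 244/280 = 0.87143.
p̂(1−p̂) = 0.87143·0.12857 = 0.112040.
Dividing by n and taking the root: √0.000400143 = 0.02000.

SE = 0.02000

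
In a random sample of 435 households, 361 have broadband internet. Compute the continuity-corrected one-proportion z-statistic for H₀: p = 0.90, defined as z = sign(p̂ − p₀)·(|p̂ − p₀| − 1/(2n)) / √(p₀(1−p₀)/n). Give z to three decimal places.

z = -4.795

The sample proportion is 361/435 = 0.82989. p̂ − p₀ = -0.070115.
Continuity correction 1/(2n) = 1/870 = 0.001149.
Corrected numerator: |-0.070115| − 0.001149 = 0.068966.
Null standard error: √(0.90·0.10/435) = √0.000206897 = 0.014384.
z = (−)0.068966/0.014384 = -4.795.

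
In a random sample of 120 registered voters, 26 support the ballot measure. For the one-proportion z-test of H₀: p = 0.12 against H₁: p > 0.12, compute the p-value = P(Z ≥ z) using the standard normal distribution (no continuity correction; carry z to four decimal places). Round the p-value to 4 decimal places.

p-value = 0.0006

p̂ = 26/120 = 0.21667.
SE₀ = √(0.12·0.88/120) = 0.029665.
Test statistic (full precision, shown to 4 dp): z = (26/120 − 0.12)/SE₀ ≈ 3.2586.
p-value = P(Z ≥ z) with z = 3.2586 → 0.0006.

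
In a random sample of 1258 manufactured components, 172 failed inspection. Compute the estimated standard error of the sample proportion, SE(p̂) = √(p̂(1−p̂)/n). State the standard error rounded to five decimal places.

With x = 172 successes in n = 1258, p̂ = 0.13672.
p̂(1−p̂) = 0.13672·0.86328 = 0.118028.
SE = √(0.118028/1258) = 0.00969.

SE = 0.00969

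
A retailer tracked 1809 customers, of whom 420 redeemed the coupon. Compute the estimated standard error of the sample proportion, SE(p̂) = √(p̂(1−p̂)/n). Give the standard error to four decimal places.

SE = 0.0099

The sample proportion is 420/1809 = 0.23217.
p̂(1−p̂) = 0.178267.
Dividing by n and taking the root: √0.000098544 = 0.0099.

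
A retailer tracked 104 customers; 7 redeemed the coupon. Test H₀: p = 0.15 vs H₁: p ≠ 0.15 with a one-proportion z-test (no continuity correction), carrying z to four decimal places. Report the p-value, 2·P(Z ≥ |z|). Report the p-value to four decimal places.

p-value = 0.0182

p̂ = 7/104 = 0.06731.
Null standard error: √(0.15·0.85/104) = √0.001225962 = 0.035014.
z = (p̂ − p₀)/SE = (7/104 − 0.15)/0.035014 ≈ -2.3617.
p-value = 2·P(Z ≥ |z|) with z = -2.3617 → 0.0182.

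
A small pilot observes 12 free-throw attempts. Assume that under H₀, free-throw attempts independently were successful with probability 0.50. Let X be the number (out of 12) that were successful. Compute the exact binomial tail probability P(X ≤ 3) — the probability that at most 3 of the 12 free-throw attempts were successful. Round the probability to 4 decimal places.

X is binomial with n = 12 and p = 0.50.
P(X ≤ 3) = C(12,0)·0.50^0·0.50^12 + C(12,1)·0.50^1·0.50^11 + C(12,2)·0.50^2·0.50^10 + C(12,3)·0.50^3·0.50^9.
= 0.000244 + 0.002930 + 0.016113 + 0.053711 = 0.0730.

P = 0.0730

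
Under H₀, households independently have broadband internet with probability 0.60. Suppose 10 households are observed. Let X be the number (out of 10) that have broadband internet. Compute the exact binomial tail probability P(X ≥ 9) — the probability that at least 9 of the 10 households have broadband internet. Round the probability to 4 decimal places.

P = 0.0464

X ~ Binomial(n=10, p=0.60).
P(X ≥ 9) = C(10,9)·0.60^9·0.40^1 + C(10,10)·0.60^10·0.40^0.
= 0.040311 + 0.006047 = 0.0464.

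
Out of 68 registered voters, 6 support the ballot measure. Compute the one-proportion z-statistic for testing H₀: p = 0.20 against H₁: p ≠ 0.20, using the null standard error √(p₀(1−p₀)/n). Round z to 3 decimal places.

z = -2.304

p̂ = 6/68 = 0.08824.
Null standard error: √(0.20·0.80/68) = √0.002352941 = 0.048507.
Test statistic: z = -0.11176/0.048507 = -2.304.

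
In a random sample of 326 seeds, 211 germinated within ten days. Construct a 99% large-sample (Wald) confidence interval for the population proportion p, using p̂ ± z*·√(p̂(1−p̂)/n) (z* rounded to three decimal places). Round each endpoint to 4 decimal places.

(0.5791, 0.7154)

With x = 211 successes in n = 326, p̂ = 0.64724.
SE = √(p̂(1−p̂)/n) = √(0.228321/326) = 0.026465.
The 99% critical value is z* = 2.576.
Margin of error: 2.576 × 0.026465 = 0.06817.
Interval: 0.64724 ± 0.06817 → (0.5791, 0.7154).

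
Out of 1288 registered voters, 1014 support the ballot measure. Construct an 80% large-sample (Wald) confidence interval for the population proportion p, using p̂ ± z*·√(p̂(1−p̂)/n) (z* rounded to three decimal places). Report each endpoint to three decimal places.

(0.773, 0.802)

p̂ = 1014/1288 = 0.78727.
SE(p̂) = √(0.78727·0.21273/1288) = 0.011403.
The 80% critical value is z* = 1.282.
Margin of error: 1.282 × 0.011403 = 0.01462.
CI: 0.78727 ± 0.01462 = (0.773, 0.802).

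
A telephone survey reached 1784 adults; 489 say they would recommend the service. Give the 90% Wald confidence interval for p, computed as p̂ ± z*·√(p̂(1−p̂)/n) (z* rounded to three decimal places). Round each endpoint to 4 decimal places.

With x = 489 successes in n = 1784, p̂ = 0.27410.
Standard error of p̂: √(0.198971/1784) = √0.000111531 = 0.010561.
For 90% confidence, z* = 1.645.
Margin = 1.645·0.010561 = 0.01737.
So the interval runs from 0.2567 to 0.2915.

(0.2567, 0.2915)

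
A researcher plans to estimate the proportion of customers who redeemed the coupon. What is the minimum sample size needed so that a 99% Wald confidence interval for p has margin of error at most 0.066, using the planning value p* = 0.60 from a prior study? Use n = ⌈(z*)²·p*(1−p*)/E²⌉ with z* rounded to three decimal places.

n = 366

The 99% critical value is z* = 2.576.
p*(1−p*) = 0.60·0.40 = 0.2400.
Required n before rounding: 6.635776 × 0.2400 / 0.066² = 365.607.
Rounding up, n = 366.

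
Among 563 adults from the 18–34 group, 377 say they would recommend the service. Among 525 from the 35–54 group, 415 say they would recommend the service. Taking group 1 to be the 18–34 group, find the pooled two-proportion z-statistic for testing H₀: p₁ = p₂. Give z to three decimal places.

z = -4.476

p̂₁ = 377/563 = 0.66963, p̂₂ = 415/525 = 0.79048.
Pooling: p̂ = 792/1088 = 0.72794.
SE = √[p̂(1−p̂)(1/n₁+1/n₂)] = √[0.72794·0.27206·(1/563+1/525)] ≈ 0.027000.
z = -0.12085/0.027000 = -4.476.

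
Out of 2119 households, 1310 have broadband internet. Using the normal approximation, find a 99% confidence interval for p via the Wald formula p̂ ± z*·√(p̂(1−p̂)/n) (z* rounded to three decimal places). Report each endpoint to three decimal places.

p̂ = 1310/2119 = 0.61822.
SE = √(p̂(1−p̂)/n) = √(0.236025/2119) = 0.010554.
z* = 2.576 at the 99% level.
Margin of error: 2.576 × 0.010554 = 0.02719.
So the interval runs from 0.591 to 0.645.

(0.591, 0.645)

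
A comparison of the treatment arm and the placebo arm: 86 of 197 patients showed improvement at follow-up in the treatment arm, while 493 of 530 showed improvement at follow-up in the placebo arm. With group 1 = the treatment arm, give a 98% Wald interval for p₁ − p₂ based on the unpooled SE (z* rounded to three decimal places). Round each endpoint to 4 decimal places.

p̂₁ = 86/197 = 0.43655, p̂₂ = 493/530 = 0.93019; p̂₁ − p̂₂ = -0.49364.
SE = √(0.001248598 + 0.000122524) = √0.001371122 = 0.037029.
The 98% critical value is z* = 2.326. Margin = 2.326·0.037029 = 0.08613.
Interval: -0.49364 ± 0.08613 → (-0.5798, -0.4075).

(-0.5798, -0.4075)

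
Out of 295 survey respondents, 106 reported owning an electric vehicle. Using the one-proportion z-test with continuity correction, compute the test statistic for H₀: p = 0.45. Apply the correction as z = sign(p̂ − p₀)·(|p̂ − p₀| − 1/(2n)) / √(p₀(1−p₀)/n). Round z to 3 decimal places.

The sample proportion is 106/295 = 0.35932. p̂ − p₀ = -0.090678.
Continuity correction 1/(2n) = 1/590 = 0.001695.
Corrected numerator: |-0.090678| − 0.001695 = 0.088983.
Under H₀, SE = √(p₀(1−p₀)/n) = √(0.45·0.55/295) = √0.000838983 = 0.028965.
z = (−)0.088983/0.028965 = -3.072.

z = -3.072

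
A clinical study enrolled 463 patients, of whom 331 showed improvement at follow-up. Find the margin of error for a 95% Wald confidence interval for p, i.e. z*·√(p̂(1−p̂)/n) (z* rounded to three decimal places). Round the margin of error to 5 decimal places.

ME = 0.04112

p̂ = 331/463 = 0.71490.
SE = √(p̂(1−p̂)/n) = √(0.203817/463) = 0.020981.
For 95% confidence, z* = 1.960.
Margin of error = z*·SE = 1.960 × 0.020981 = 0.04112.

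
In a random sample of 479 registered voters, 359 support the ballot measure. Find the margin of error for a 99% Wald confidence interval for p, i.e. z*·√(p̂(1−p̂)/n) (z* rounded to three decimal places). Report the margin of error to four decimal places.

The sample proportion is 359/479 = 0.74948.
SE(p̂) = √(0.74948·0.25052/479) = 0.019799.
For 99% confidence, z* = 2.576.
So ME = 0.0510.

ME = 0.0510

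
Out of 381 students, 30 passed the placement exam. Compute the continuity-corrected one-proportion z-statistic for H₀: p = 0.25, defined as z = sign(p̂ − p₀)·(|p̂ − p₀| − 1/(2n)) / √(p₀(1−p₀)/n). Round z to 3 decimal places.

Sample proportion p̂ = 30/381 = 0.07874. p̂ − p₀ = -0.171260.
Continuity correction 1/(2n) = 1/762 = 0.001312.
Corrected numerator: |-0.171260| − 0.001312 = 0.169948.
Under H₀, SE = √(p₀(1−p₀)/n) = √(0.25·0.75/381) = √0.000492126 = 0.022184.
z = (−)0.169948/0.022184 = -7.661.

z = -7.661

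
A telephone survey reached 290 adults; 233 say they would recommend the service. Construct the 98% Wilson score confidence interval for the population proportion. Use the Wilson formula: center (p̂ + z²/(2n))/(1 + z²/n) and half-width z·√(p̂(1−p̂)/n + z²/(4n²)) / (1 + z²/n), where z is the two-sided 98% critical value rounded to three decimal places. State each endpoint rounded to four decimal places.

p̂ = 233/290 = 0.80345; z = 2.326, so z² = 5.410276.
1 + z²/n = 1.018656.
Center = (0.80345 + 0.009328)/1.018656 = 0.79789.
Radicand: p̂(1−p̂)/n + z²/(4n²) = 0.000544549 + 0.000016083 = 0.000560632.
Half-width = z·√(radicand)/denom = 2.326·0.023678/1.018656 = 0.05407.
So the interval runs from 0.7438 to 0.8520.

(0.7438, 0.8520)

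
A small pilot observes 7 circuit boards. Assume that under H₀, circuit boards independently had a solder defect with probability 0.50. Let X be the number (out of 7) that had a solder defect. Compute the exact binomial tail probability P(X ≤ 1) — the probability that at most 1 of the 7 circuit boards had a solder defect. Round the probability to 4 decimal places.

X ~ Binomial(n=7, p=0.50).
P(X ≤ 1) = C(7,0)·0.50^0·0.50^7 + C(7,1)·0.50^1·0.50^6.
= 0.007812 + 0.054688 = 0.0625.

P = 0.0625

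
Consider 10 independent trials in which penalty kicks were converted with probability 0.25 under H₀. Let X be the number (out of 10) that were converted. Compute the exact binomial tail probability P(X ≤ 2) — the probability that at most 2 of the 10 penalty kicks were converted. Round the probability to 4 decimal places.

P = 0.5256

X ~ Binomial(n=10, p=0.25).
P(X ≤ 2) = C(10,0)·0.25^0·0.75^10 + C(10,1)·0.25^1·0.75^9 + C(10,2)·0.25^2·0.75^8.
= 0.056314 + 0.187712 + 0.281568 = 0.5256.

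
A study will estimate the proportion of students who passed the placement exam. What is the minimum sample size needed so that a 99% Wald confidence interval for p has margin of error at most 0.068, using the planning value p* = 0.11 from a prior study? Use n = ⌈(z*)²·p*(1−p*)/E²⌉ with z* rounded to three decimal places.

The 99% critical value is z* = 2.576.
p*(1−p*) = 0.0979.
(z*)²·p*(1−p*)/E² = 6.635776·0.0979/0.004624 = 140.494.
⌈140.494⌉ = 141.

n = 141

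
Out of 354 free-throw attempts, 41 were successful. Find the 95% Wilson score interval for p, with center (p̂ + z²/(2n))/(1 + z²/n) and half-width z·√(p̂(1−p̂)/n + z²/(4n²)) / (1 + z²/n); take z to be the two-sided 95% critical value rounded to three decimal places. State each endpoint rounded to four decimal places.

(0.0865, 0.1534)

Here p̂ = 41/354 = 0.11582 and z = 1.960 (z² = 3.841600).
1 + z²/n = 1.010852.
Center = (0.11582 + 0.005426)/1.010852 = 0.11994.
Radicand: p̂(1−p̂)/n + z²/(4n²) = 0.000289280 + 0.000007664 = 0.000296944.
Half-width = z·√(radicand)/denom = 1.960·0.017232/1.010852 = 0.03341.
CI: 0.11994 ± 0.03341 = (0.0865, 0.1534).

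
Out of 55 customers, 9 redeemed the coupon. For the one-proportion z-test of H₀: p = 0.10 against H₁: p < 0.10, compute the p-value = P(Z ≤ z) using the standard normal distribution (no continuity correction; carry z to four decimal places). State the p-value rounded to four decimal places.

Sample proportion p̂ = 9/55 = 0.16364.
Null standard error: √(0.10·0.90/55) = √0.001636364 = 0.040452.
Test statistic (full precision, shown to 4 dp): z = (9/55 − 0.10)/SE₀ ≈ 1.5731.
p-value = P(Z ≤ z) with z = 1.5731 → 0.9422.

p-value = 0.9422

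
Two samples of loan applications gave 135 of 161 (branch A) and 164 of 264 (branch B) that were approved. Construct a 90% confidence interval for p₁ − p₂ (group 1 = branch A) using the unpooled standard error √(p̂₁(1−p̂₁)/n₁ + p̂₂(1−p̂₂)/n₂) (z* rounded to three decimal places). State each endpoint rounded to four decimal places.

(0.1488, 0.2858)

p̂₁ = 135/161 = 0.83851, p̂₂ = 164/264 = 0.62121; p̂₁ − p̂₂ = 0.21730.
Unpooled SE = √(p̂₁(1−p̂₁)/n₁ + p̂₂(1−p̂₂)/n₂) = √(0.000841065 + 0.000891317) = 0.041622.
The 90% critical value is z* = 1.645. Margin = 1.645·0.041622 = 0.06847.
CI: 0.21730 ± 0.06847 = (0.1488, 0.2858).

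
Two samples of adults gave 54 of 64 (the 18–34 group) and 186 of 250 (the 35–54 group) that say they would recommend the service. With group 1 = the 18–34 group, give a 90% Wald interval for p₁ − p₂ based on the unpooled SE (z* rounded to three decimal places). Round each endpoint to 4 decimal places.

p̂₁ = 54/64 = 0.84375, p̂₂ = 186/250 = 0.74400; p̂₁ − p̂₂ = 0.09975.
SE = √(0.002059937 + 0.000761856) = √0.002821793 = 0.053121.
The 90% critical value is z* = 1.645. Margin = 1.645·0.053121 = 0.08738.
So the interval runs from 0.0124 to 0.1871.

(0.0124, 0.1871)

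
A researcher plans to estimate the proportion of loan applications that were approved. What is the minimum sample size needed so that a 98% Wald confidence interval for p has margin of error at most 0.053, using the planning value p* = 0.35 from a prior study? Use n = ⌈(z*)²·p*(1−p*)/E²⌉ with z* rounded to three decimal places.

z* = 2.326 at the 98% level.
p*(1−p*) = 0.2275.
(z*)²·p*(1−p*)/E² = 5.410276·0.2275/0.002809 = 438.177.
⌈438.177⌉ = 439.

n = 439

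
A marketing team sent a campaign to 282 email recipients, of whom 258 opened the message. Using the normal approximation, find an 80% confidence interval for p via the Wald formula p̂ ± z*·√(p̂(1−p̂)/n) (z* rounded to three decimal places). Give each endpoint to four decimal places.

(0.8936, 0.9362)

Sample proportion p̂ = 258/282 = 0.91489.
Standard error of p̂: √(0.077863/282) = √0.000276111 = 0.016617.
z* = 1.282 at the 80% level.
Margin = 1.282·0.016617 = 0.02130.
Interval: 0.91489 ± 0.02130 → (0.8936, 0.9362).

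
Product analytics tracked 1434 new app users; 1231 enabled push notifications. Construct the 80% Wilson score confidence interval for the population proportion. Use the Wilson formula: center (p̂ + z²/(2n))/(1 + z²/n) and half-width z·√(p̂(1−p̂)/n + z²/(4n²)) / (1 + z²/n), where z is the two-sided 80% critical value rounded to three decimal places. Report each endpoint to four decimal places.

Here p̂ = 1231/1434 = 0.85844 and z = 1.282 (z² = 1.643524).
1 + z²/n = 1.001146.
Adjusted center: (0.85844 + z²/(2n))/1.001146 = 0.85803.
Radicand: p̂(1−p̂)/n + z²/(4n²) = 0.000084744 + 0.000000200 = 0.000084944.
Half-width = 1.282·√0.000084944/1.001146 = 0.01180.
CI: 0.85803 ± 0.01180 = (0.8462, 0.8698).

(0.8462, 0.8698)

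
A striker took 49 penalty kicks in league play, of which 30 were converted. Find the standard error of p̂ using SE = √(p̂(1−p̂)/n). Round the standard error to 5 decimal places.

SE = 0.06961

Sample proportion p̂ = 30/49 = 0.61224.
p̂(1−p̂) = 0.237402.
Dividing by n and taking the root: √0.004844939 = 0.06961.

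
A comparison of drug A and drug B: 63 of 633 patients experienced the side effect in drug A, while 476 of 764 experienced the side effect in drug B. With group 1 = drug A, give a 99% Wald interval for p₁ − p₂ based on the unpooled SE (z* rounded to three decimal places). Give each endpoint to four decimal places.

(-0.5781, -0.4689)

p̂₁ = 0.09953, p̂₂ = 0.62304, so the observed difference is -0.52351.
Unpooled SE = √(p̂₁(1−p̂₁)/n₁ + p̂₂(1−p̂₂)/n₂) = √(0.000141581 + 0.000307411) = 0.021189.
The 99% critical value is z* = 2.576. Margin = 2.576·0.021189 = 0.05458.
So the interval runs from -0.5781 to -0.4689.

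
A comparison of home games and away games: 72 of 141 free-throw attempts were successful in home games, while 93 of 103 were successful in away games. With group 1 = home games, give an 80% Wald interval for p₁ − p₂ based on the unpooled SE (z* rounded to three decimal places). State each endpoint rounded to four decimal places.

p̂₁ = 0.51064, p̂₂ = 0.90291, so the observed difference is -0.39227.
Unpooled SE = √(p̂₁(1−p̂₁)/n₁ + p̂₂(1−p̂₂)/n₂) = √(0.001772247 + 0.000851082) = 0.051218.
The 80% critical value is z* = 1.282. Margin = 1.282·0.051218 = 0.06566.
CI: -0.39227 ± 0.06566 = (-0.4579, -0.3266).

(-0.4579, -0.3266)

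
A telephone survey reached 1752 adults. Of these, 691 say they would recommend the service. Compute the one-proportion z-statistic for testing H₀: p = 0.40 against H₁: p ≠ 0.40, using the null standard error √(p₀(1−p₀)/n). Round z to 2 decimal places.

With x = 691 successes in n = 1752, p̂ = 0.39441.
Under H₀, SE = √(p₀(1−p₀)/n) = √(0.40·0.60/1752) = √0.000136986 = 0.011704.
z = (p̂ − p₀)/SE = (0.39441 − 0.40)/0.011704 = -0.48.

z = -0.48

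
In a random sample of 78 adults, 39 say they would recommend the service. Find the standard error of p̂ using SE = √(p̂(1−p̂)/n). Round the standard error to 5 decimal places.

With x = 39 successes in n = 78, p̂ = 0.50000.
p̂(1−p̂) = 0.50000·0.50000 = 0.250000.
Dividing by n and taking the root: √0.003205128 = 0.05661.

SE = 0.05661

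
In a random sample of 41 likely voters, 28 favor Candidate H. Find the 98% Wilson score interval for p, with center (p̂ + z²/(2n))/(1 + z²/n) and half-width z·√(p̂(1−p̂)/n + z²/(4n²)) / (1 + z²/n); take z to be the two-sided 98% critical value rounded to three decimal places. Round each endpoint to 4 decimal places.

(0.5013, 0.8219)

Here p̂ = 28/41 = 0.68293 and z = 2.326 (z² = 5.410276).
1 + z²/n = 1.131958.
Center = (0.68293 + 0.065979)/1.131958 = 0.66160.
Radicand: p̂(1−p̂)/n + z²/(4n²) = 0.005281409 + 0.000804622 = 0.006086031.
Half-width = z·√(radicand)/denom = 2.326·0.078013/1.131958 = 0.16030.
Interval: 0.66160 ± 0.16030 → (0.5013, 0.8219).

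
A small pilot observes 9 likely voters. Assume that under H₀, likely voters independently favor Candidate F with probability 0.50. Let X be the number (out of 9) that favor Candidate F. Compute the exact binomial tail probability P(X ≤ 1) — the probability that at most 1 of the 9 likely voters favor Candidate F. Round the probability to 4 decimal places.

X ~ Binomial(n=9, p=0.50).
P(X ≤ 1) = C(9,0)·0.50^0·0.50^9 + C(9,1)·0.50^1·0.50^8.
= 0.001953 + 0.017578 = 0.0195.

P = 0.0195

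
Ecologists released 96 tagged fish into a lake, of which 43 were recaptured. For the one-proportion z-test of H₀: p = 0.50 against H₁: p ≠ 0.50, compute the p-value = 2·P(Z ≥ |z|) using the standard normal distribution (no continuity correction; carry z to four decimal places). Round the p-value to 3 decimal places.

Sample proportion p̂ = 43/96 = 0.44792.
Null standard error: √(0.50·0.50/96) = √0.002604167 = 0.051031.
Test statistic (full precision, shown to 4 dp): z = (43/96 − 0.50)/SE₀ ≈ -1.0206.
p-value = 2·P(Z ≥ |z|) with z = -1.0206 → 0.307.

p-value = 0.307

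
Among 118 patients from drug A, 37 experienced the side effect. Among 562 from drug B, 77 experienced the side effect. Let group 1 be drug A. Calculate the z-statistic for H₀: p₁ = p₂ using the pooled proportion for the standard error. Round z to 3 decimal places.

z = 4.667

p̂₁ = 37/118 = 0.31356, p̂₂ = 77/562 = 0.13701.
Pooling: p̂ = 114/680 = 0.16765.
Pooled SE = √[0.1395415·0.01025394] ≈ 0.037827.
z = (p̂₁ − p̂₂)/SE = (0.31356 − 0.13701)/0.037827 = 0.17655/0.037827 = 4.667.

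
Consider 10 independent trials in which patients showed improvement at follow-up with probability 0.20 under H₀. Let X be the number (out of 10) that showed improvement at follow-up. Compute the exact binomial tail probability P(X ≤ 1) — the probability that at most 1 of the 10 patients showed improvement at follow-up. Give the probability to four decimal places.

X is binomial with n = 10 and p = 0.20.
P(X ≤ 1) = C(10,0)·0.20^0·0.80^10 + C(10,1)·0.20^1·0.80^9.
= 0.107374 + 0.268435 = 0.3758.

P = 0.3758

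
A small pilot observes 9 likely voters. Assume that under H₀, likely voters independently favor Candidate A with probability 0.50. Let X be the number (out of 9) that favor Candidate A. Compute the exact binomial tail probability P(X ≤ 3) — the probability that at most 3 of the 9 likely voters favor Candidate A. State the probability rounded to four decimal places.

P = 0.2539

X is binomial with n = 9 and p = 0.50.
P(X ≤ 3) = C(9,0)·0.50^0·0.50^9 + C(9,1)·0.50^1·0.50^8 + C(9,2)·0.50^2·0.50^7 + C(9,3)·0.50^3·0.50^6.
= 0.001953 + 0.017578 + 0.070312 + 0.164062 = 0.2539.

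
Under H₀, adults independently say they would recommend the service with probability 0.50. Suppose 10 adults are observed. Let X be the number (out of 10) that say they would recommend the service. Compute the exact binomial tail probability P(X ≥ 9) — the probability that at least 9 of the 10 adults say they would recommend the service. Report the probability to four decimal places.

X ~ Binomial(n=10, p=0.50).
P(X ≥ 9) = C(10,9)·0.50^9·0.50^1 + C(10,10)·0.50^10·0.50^0.
= 0.009766 + 0.000977 = 0.0107.

P = 0.0107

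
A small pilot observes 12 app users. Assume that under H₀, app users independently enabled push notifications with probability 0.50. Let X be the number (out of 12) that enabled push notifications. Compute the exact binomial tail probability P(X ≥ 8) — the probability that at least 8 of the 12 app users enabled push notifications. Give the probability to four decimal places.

X ~ Binomial(n=12, p=0.50).
P(X ≥ 8) = Σ_{j=8}^{12} C(12,j)·0.50^j·0.50^{12−j}.
= 0.120850 + 0.053711 + 0.016113 + 0.002930 + 0.000244 = 0.1938.

P = 0.1938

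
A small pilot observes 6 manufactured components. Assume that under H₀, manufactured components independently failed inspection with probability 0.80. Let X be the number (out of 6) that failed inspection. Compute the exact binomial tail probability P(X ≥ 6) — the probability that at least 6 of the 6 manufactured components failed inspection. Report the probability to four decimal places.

P = 0.2621

X ~ Binomial(n=6, p=0.80).
P(X ≥ 6) = C(6,6)·0.80^6·0.20^0.
= 0.262144 = 0.2621.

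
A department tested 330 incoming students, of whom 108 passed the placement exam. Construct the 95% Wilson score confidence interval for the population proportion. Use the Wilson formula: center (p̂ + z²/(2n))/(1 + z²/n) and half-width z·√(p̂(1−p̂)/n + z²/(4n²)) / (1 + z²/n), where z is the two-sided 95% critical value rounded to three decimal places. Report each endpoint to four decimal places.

p̂ = 108/330 = 0.32727; z = 1.960, so z² = 3.841600.
1 + z²/n = 1.011641.
Adjusted center: (0.32727 + z²/(2n))/1.011641 = 0.32926.
Radicand: p̂(1−p̂)/n + z²/(4n²) = 0.000667168 + 0.000008819 = 0.000675987.
Half-width = 1.960·√0.000675987/1.011641 = 0.05037.
So the interval runs from 0.2789 to 0.3796.

(0.2789, 0.3796)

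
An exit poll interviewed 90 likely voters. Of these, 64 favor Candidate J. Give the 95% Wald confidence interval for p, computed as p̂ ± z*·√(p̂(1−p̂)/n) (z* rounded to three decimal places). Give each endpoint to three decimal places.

(0.617, 0.805)

Sample proportion p̂ = 64/90 = 0.71111.
Standard error of p̂: √(0.205432/90) = √0.002282579 = 0.047776.
z* = 1.960 at the 95% level.
Margin = 1.960·0.047776 = 0.09364.
CI: 0.71111 ± 0.09364 = (0.617, 0.805).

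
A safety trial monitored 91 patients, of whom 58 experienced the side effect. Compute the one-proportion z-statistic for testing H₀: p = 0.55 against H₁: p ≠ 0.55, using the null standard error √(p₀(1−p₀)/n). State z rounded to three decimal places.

z = 1.675

p̂ = 58/91 = 0.63736.
SE₀ = √(0.55·0.45/91) = 0.052152.
z = (p̂ − p₀)/SE = (0.63736 − 0.55)/0.052152 = 1.675.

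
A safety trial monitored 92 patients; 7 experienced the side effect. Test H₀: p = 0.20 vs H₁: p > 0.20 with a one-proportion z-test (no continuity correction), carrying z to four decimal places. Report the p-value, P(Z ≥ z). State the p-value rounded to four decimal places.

With x = 7 successes in n = 92, p̂ = 0.07609.
Under H₀, SE = √(p₀(1−p₀)/n) = √(0.20·0.80/92) = √0.001739130 = 0.041703.
z = (p̂ − p₀)/SE = (7/92 − 0.20)/0.041703 ≈ -2.9713.
From the standard normal, P(Z ≥ z) = 0.9985.

p-value = 0.9985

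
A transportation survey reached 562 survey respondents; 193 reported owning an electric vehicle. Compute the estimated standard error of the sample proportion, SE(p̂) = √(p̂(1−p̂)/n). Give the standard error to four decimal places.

SE = 0.0200

The sample proportion is 193/562 = 0.34342.
p̂(1−p̂) = 0.225483.
SE = √(0.225483/562) = √0.000401215 = 0.0200.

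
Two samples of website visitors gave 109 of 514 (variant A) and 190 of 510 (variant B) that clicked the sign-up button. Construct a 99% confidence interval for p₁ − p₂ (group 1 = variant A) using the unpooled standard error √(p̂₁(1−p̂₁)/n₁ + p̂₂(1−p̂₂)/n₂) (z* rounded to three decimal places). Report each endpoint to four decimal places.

(-0.2326, -0.0884)

p̂₁ = 109/514 = 0.21206, p̂₂ = 190/510 = 0.37255; p̂₁ − p̂₂ = -0.16049.
Unpooled SE = √(p̂₁(1−p̂₁)/n₁ + p̂₂(1−p̂₂)/n₂) = √(0.000325081 + 0.000458346) = 0.027990.
z* = 2.576 at the 99% level. Margin of error = 0.07210.
Interval: -0.16049 ± 0.07210 → (-0.2326, -0.0884).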